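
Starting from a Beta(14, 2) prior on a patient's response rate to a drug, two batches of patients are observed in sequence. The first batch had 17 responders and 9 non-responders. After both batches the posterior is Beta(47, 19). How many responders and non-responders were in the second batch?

16 responders and 8 non-responders

Sequential conjugate updates are equivalent to a single update on the pooled data, so total successes = posterior α − prior α and total failures = posterior β − prior β.
Total across both batches: 47−14=33 responders, 19−2=17 non-responders.
Subtract the first batch: 33−17=16 responders and 17−9=8 non-responders.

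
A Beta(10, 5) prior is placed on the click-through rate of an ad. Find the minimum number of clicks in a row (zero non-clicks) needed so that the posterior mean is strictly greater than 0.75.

k = 6

After k clicks and 0 non-clicks the posterior is Beta(10+k, 5), with mean (10+k)/(10+5+k).
Set (10+k)/(15+k) > 0.75 and solve: k > (0.75·15 − 10)/(1 − 0.75) = 5.000.
The smallest integer exceeding 5.000 is 6, and checking k=6: (16)/(21) = 0.7619 > 0.75.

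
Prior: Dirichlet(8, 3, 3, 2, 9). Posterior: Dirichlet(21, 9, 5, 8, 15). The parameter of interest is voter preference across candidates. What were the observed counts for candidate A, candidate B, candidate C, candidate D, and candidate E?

counts (13, 6, 2, 6, 6)

For a Dirichlet(α) prior with multinomial counts c, the posterior is Dirichlet(α + c) componentwise.
Counts are posterior − prior componentwise: 21−8=13, 9−3=6, 5−3=2, 8−2=6, 15−9=6.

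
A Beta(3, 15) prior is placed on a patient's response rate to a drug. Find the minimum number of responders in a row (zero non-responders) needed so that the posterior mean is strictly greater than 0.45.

After k responders and 0 non-responders the posterior is Beta(3+k, 15), with mean (3+k)/(3+15+k).
Set (3+k)/(18+k) > 0.45 and solve: k > (0.45·18 − 3)/(1 − 0.45) = 9.273.
The smallest integer exceeding 9.273 is 10.

k = 10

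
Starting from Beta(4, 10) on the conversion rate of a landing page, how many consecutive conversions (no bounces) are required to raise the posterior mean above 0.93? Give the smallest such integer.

After k conversions and 0 bounces the posterior is Beta(4+k, 10), with mean (4+k)/(4+10+k).
Set (4+k)/(14+k) > 0.93 and solve: k > (0.93·14 − 4)/(1 − 0.93) = 128.857.
The smallest integer exceeding 128.857 is 129, and checking k=129: (133)/(143) = 0.9301 > 0.93.

k = 129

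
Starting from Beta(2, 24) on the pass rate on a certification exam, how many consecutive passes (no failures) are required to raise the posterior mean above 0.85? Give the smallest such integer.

After k passes and 0 failures the posterior is Beta(2+k, 24), with mean (2+k)/(2+24+k).
Set (2+k)/(26+k) > 0.85 and solve: k > (0.85·26 − 2)/(1 − 0.85) = 134.000.
The smallest integer exceeding 134.000 is 135.

k = 135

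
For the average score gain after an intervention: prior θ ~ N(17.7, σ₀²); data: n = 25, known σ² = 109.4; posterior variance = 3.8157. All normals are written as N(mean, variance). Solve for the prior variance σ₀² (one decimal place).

For the Normal–Normal model with known σ², precisions add: τ_n = τ₀ + n/σ².
So 1/σ₀² = 1/3.8157 − 25/109.4 = 0.262075 − 0.228519 = 0.033556.
Hence σ₀² = 1/0.033556 ≈ 29.8.

σ₀² = 29.8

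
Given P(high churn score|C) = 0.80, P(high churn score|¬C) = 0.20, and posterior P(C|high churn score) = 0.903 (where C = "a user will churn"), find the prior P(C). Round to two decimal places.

P(C) = 0.70

Bayes' rule in odds form gives O(C|E) = O(C)·[P(E|C)/P(E|¬C)], hence O(C) = O(C|E)/LR.
Posterior odds = 0.903/(1−0.903) = 9.3093. LR = 0.80/0.20 = 4.0000.
Prior odds = 9.3093/4.0000 = 2.3273, so P(C) = 2.3273/(1+2.3273) ≈ 0.70.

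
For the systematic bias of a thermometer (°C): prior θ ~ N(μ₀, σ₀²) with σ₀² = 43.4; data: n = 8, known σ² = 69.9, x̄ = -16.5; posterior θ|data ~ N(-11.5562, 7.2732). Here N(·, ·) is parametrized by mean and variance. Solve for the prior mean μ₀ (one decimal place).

μ₀ = 13.0

With known observation variance, the Normal–Normal posterior has precision τ_n = τ₀ + n/σ² and mean μ_n = (τ₀μ₀ + (n/σ²)x̄)/τ_n.
Here τ₀ = 1/43.4 = 0.023041 and τ_data = 8/69.9 = 0.114449, so τ_n = 0.137490.
Rearranging for μ₀: μ₀ = (μ_n·τ_n − τ_data·x̄)/τ₀ = (-11.5562·0.137490 − 0.114449·-16.5) / 0.023041 = 0.299547/0.023041 ≈ 13.0.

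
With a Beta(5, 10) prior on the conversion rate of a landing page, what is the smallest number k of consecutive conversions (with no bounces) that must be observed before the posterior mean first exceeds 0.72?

k = 21

After k conversions and 0 bounces the posterior is Beta(5+k, 10), with mean (5+k)/(5+10+k).
Set (5+k)/(15+k) > 0.72 and solve: k > (0.72·15 − 5)/(1 − 0.72) = 20.714.
The smallest integer exceeding 20.714 is 21.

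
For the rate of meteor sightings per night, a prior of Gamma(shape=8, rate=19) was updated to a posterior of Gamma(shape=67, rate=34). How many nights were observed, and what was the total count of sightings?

n = 15 nights with total 59 sightings

A Gamma(α, β) prior (rate parametrization) on a Poisson rate with n observations summing to S gives posterior Gamma(α+S, β+n).
Matching: Σxᵢ = 67 − 8 = 59 and n = 34 − 19 = 15.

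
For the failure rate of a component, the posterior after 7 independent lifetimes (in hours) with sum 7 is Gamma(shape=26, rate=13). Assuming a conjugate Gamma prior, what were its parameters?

For an exponential likelihood with a Gamma(α, β) prior on the rate, n observations with total T give posterior Gamma(α+n, β+T).
So α = 26 − 7 = 19 and β = 13 − 7 = 6.

Gamma(shape=19, rate=6)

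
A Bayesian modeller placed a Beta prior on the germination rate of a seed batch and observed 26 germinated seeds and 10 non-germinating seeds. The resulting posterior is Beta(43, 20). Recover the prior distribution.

Beta(17, 10)

Beta is conjugate to the binomial likelihood: posterior = Beta(a+s, b+f).
So a = 43 − 26 = 17 and b = 20 − 10 = 10.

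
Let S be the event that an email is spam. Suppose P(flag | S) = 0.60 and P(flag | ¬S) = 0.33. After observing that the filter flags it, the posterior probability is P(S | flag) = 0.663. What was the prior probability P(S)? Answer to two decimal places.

Bayes' rule in odds form gives O(S|E) = O(S)·[P(E|S)/P(E|¬S)], hence O(S) = O(S|E)/LR.
Posterior odds = 0.663/(1−0.663) = 1.9674. LR = 0.60/0.33 = 1.8182.
Prior odds = 1.9674/1.8182 = 1.0821, so P(S) = 1.0821/(1+1.0821) ≈ 0.52.

P(S) = 0.52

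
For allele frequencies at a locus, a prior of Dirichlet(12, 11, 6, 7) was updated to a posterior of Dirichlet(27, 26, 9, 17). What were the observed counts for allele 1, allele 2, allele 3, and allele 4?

For a Dirichlet(α) prior with multinomial counts c, the posterior is Dirichlet(α + c) componentwise.
Counts are posterior − prior componentwise: 27−12=15, 26−11=15, 9−6=3, 17−7=10.

counts (15, 15, 3, 10)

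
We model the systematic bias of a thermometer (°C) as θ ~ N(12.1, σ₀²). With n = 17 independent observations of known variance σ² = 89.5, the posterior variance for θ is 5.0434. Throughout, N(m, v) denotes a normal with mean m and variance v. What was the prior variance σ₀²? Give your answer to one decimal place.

σ₀² = 120.0

Posterior precision equals prior precision plus data precision: 1/σ_n² = 1/σ₀² + n/σ².
So 1/σ₀² = 1/5.0434 − 17/89.5 = 0.198279 − 0.189944 = 0.008335.
Hence σ₀² = 1/0.008335 ≈ 120.0.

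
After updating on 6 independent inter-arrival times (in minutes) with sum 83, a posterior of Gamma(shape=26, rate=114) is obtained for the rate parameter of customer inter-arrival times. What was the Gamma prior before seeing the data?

Gamma(shape=20, rate=31)

Gamma–exponential conjugacy: posterior shape = α + n, posterior rate = β + Σtᵢ.
So α = 26 − 6 = 20 and β = 114 − 83 = 31.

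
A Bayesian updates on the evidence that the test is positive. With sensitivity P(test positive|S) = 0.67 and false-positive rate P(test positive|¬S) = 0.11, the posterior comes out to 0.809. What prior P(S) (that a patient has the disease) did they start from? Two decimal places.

P(S) = 0.41

Bayes' rule in odds form gives O(S|E) = O(S)·[P(E|S)/P(E|¬S)], hence O(S) = O(S|E)/LR.
Posterior odds = 0.809/(1−0.809) = 4.2356. LR = 0.67/0.11 = 6.0909.
Prior odds = 4.2356/6.0909 = 0.6954, so P(S) = 0.6954/(1+0.6954) ≈ 0.41.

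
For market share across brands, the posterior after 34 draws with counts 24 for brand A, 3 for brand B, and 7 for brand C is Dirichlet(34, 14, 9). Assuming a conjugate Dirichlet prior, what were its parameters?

For a Dirichlet(α) prior with multinomial counts c, the posterior is Dirichlet(α + c) componentwise.
Subtract each count from the matching posterior parameter: 34−24=10, 14−3=11, 9−7=2.

Dirichlet(10, 11, 2)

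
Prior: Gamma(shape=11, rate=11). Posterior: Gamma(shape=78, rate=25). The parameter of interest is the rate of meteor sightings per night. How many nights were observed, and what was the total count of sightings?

Gamma–Poisson conjugacy: posterior shape = α + Σxᵢ, posterior rate = β + n.
Matching: Σxᵢ = 78 − 11 = 67 and n = 25 − 11 = 14.

n = 14 nights with total 67 sightings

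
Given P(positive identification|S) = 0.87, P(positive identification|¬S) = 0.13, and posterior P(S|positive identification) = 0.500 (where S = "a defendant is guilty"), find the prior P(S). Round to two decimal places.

In odds form, posterior odds = prior odds × likelihood ratio, so prior odds = posterior odds ÷ LR.
Posterior odds = 0.500/(1−0.500) = 1.0000. LR = 0.87/0.13 = 6.6923.
Prior odds = 1.0000/6.6923 = 0.1494, so P(S) = 0.1494/(1+0.1494) ≈ 0.13.

P(S) = 0.13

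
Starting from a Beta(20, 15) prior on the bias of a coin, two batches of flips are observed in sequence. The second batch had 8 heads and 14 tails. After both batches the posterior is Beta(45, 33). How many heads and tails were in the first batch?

17 heads and 4 tails

Sequential conjugate updates are equivalent to a single update on the pooled data, so total successes = posterior α − prior α and total failures = posterior β − prior β.
Total across both batches: 45−20=25 heads, 33−15=18 tails.
Subtract the second batch: 25−8=17 heads and 18−14=4 tails.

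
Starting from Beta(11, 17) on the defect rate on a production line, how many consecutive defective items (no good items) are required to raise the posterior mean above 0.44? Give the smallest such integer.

k = 3

After k defective items and 0 good items the posterior is Beta(11+k, 17), with mean (11+k)/(11+17+k).
Set (11+k)/(28+k) > 0.44 and solve: k > (0.44·28 − 11)/(1 − 0.44) = 2.357.
The smallest integer exceeding 2.357 is 3, and checking k=3: (14)/(31) = 0.4516 > 0.44.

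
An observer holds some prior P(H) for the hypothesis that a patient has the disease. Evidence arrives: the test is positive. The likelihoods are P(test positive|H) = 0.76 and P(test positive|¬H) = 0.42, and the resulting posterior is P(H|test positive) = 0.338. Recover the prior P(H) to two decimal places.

P(H) = 0.22

In odds form, posterior odds = prior odds × likelihood ratio, so prior odds = posterior odds ÷ LR.
Posterior odds = 0.338/(1−0.338) = 0.5106. LR = 0.76/0.42 = 1.8095.
Prior odds = 0.5106/1.8095 = 0.2822, so P(H) = 0.2822/(1+0.2822) ≈ 0.22.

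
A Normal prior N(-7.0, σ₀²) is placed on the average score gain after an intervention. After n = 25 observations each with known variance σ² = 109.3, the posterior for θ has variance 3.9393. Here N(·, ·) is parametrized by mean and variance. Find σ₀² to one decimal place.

For the Normal–Normal model with known σ², precisions add: τ_n = τ₀ + n/σ².
So 1/σ₀² = 1/3.9393 − 25/109.3 = 0.253852 − 0.228728 = 0.025124.
Hence σ₀² = 1/0.025124 ≈ 39.8.

σ₀² = 39.8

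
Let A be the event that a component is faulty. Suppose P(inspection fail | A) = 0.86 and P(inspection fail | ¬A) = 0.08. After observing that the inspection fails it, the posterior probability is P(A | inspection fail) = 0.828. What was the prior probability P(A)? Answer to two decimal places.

P(A) = 0.31

In odds form, posterior odds = prior odds × likelihood ratio, so prior odds = posterior odds ÷ LR.
Posterior odds = 0.828/(1−0.828) = 4.8140. LR = 0.86/0.08 = 10.7500.
Prior odds = 4.8140/10.7500 = 0.4478, so P(A) = 0.4478/(1+0.4478) ≈ 0.31.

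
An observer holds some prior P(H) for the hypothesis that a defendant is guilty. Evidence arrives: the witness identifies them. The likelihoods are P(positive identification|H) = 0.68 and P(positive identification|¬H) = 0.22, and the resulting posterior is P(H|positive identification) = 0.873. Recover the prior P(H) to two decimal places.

P(H) = 0.69

Bayes' rule in odds form gives O(H|E) = O(H)·[P(E|H)/P(E|¬H)], hence O(H) = O(H|E)/LR.
Posterior odds = 0.873/(1−0.873) = 6.8740. LR = 0.68/0.22 = 3.0909.
Prior odds = 6.8740/3.0909 = 2.2239, so P(H) = 2.2239/(1+2.2239) ≈ 0.69.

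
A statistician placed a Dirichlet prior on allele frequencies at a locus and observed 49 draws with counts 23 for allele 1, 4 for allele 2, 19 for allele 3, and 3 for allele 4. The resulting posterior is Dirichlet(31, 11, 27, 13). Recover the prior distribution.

For a Dirichlet(α) prior with multinomial counts c, the posterior is Dirichlet(α + c) componentwise.
Subtract each count from the matching posterior parameter: 31−23=8, 11−4=7, 27−19=8, 13−3=10.

Dirichlet(8, 7, 8, 10)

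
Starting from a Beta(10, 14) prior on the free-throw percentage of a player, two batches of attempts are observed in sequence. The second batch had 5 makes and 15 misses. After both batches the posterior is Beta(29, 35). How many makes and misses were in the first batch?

14 makes and 6 misses

Sequential conjugate updates are equivalent to a single update on the pooled data, so total successes = posterior α − prior α and total failures = posterior β − prior β.
Total across both batches: 29−10=19 makes, 35−14=21 misses.
Subtract the second batch: 19−5=14 makes and 21−15=6 misses.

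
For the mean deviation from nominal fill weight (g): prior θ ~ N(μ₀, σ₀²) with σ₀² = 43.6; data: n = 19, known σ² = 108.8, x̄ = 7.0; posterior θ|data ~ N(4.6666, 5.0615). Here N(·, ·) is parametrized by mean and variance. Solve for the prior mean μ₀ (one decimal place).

μ₀ = -13.1

With known observation variance, the Normal–Normal posterior has precision τ_n = τ₀ + n/σ² and mean μ_n = (τ₀μ₀ + (n/σ²)x̄)/τ_n.
Here τ₀ = 1/43.6 = 0.022936 and τ_data = 19/108.8 = 0.174632, so τ_n = 0.197568.
Rearranging for μ₀: μ₀ = (μ_n·τ_n − τ_data·x̄)/τ₀ = (4.6666·0.197568 − 0.174632·7.0) / 0.022936 = -0.300453/0.022936 ≈ -13.1.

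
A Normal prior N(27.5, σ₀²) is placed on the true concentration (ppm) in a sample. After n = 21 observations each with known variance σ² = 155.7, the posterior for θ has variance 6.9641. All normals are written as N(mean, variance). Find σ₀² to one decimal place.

For the Normal–Normal model with known σ², precisions add: τ_n = τ₀ + n/σ².
So 1/σ₀² = 1/6.9641 − 21/155.7 = 0.143594 − 0.134875 = 0.008719.
Hence σ₀² = 1/0.008719 ≈ 114.7.

σ₀² = 114.7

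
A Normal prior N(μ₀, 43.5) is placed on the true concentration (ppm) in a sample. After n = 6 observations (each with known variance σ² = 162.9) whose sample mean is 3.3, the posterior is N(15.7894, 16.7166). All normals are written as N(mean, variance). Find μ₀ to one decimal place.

μ₀ = 35.8

With known observation variance, the Normal–Normal posterior has precision τ_n = τ₀ + n/σ² and mean μ_n = (τ₀μ₀ + (n/σ²)x̄)/τ_n.
Here τ₀ = 1/43.5 = 0.022989 and τ_data = 6/162.9 = 0.036832, so τ_n = 0.059821.
Rearranging for μ₀: μ₀ = (μ_n·τ_n − τ_data·x̄)/τ₀ = (15.7894·0.059821 − 0.036832·3.3) / 0.022989 = 0.822992/0.022989 ≈ 35.8.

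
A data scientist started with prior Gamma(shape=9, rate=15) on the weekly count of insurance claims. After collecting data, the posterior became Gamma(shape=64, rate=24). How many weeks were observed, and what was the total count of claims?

n = 9 weeks with total 55 claims

A Gamma(α, β) prior (rate parametrization) on a Poisson rate with n observations summing to S gives posterior Gamma(α+S, β+n).
Matching: Σxᵢ = 64 − 9 = 55 and n = 24 − 15 = 9.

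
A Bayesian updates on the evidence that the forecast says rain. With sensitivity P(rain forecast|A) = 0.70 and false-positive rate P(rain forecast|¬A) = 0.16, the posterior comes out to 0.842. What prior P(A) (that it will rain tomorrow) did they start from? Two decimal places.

P(A) = 0.55

In odds form, posterior odds = prior odds × likelihood ratio, so prior odds = posterior odds ÷ LR.
Posterior odds = 0.842/(1−0.842) = 5.3291. LR = 0.70/0.16 = 4.3750.
Prior odds = 5.3291/4.3750 = 1.2181, so P(A) = 1.2181/(1+1.2181) ≈ 0.55.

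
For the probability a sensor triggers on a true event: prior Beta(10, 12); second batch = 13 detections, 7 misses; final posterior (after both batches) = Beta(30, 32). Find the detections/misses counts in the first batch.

Because Beta–binomial updating is additive in the counts, the combined data contributed (α_post−α_prior, β_post−β_prior) successes and failures.
Total across both batches: 30−10=20 detections, 32−12=20 misses.
Subtract the second batch: 20−13=7 detections and 20−7=13 misses.

7 detections and 13 misses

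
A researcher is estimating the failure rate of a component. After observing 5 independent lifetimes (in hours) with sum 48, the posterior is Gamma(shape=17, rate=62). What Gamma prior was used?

Gamma–exponential conjugacy: posterior shape = α + n, posterior rate = β + Σtᵢ.
So α = 17 − 5 = 12 and β = 62 − 48 = 14.

Gamma(shape=12, rate=14)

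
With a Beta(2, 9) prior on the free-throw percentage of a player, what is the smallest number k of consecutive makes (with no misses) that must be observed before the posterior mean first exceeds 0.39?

After k makes and 0 misses the posterior is Beta(2+k, 9), with mean (2+k)/(2+9+k).
Set (2+k)/(11+k) > 0.39 and solve: k > (0.39·11 − 2)/(1 − 0.39) = 3.754.
The smallest integer exceeding 3.754 is 4, and checking k=4: (6)/(15) = 0.4000 > 0.39.

k = 4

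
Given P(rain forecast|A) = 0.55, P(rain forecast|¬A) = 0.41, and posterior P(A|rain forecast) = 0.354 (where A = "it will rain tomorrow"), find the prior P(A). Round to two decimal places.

P(A) = 0.29

In odds form, posterior odds = prior odds × likelihood ratio, so prior odds = posterior odds ÷ LR.
Posterior odds = 0.354/(1−0.354) = 0.5480. LR = 0.55/0.41 = 1.3415.
Prior odds = 0.5480/1.3415 = 0.4085, so P(A) = 0.4085/(1+0.4085) ≈ 0.29.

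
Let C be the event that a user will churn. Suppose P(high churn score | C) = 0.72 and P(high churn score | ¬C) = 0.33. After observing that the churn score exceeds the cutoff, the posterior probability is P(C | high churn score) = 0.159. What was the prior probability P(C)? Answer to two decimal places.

P(C) = 0.08

In odds form, posterior odds = prior odds × likelihood ratio, so prior odds = posterior odds ÷ LR.
Posterior odds = 0.159/(1−0.159) = 0.1891. LR = 0.72/0.33 = 2.1818.
Prior odds = 0.1891/2.1818 = 0.0867, so P(C) = 0.0867/(1+0.0867) ≈ 0.08.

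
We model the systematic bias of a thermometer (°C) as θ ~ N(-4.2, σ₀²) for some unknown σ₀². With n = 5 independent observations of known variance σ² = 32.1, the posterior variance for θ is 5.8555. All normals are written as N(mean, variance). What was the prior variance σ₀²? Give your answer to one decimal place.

Posterior precision equals prior precision plus data precision: 1/σ_n² = 1/σ₀² + n/σ².
So 1/σ₀² = 1/5.8555 − 5/32.1 = 0.170780 − 0.155763 = 0.015017.
Hence σ₀² = 1/0.015017 ≈ 66.6.

σ₀² = 66.6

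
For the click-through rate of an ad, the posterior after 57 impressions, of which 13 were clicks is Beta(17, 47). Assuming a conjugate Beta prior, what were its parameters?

Beta(4, 3)

Under Beta–binomial conjugacy the posterior parameters are (α+s, β+f).
Subtract the data counts: 17−13=4, 47−44=3.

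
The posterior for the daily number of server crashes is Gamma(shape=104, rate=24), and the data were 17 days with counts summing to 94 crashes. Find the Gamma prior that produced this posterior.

Gamma(shape=10, rate=7)

A Gamma(α, β) prior (rate parametrization) on a Poisson rate with n observations summing to S gives posterior Gamma(α+S, β+n).
So α = 104 − 94 = 10 and β = 24 − 17 = 7.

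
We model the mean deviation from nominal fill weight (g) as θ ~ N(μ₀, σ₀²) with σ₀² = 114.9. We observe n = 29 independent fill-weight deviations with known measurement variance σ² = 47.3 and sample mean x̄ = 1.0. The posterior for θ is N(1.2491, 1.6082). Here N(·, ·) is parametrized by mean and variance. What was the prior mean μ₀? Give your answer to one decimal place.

With known observation variance, the Normal–Normal posterior has precision τ_n = τ₀ + n/σ² and mean μ_n = (τ₀μ₀ + (n/σ²)x̄)/τ_n.
Here τ₀ = 1/114.9 = 0.008703 and τ_data = 29/47.3 = 0.613108, so τ_n = 0.621811.
Rearranging for μ₀: μ₀ = (μ_n·τ_n − τ_data·x̄)/τ₀ = (1.2491·0.621811 − 0.613108·1.0) / 0.008703 = 0.163596/0.008703 ≈ 18.8.

μ₀ = 18.8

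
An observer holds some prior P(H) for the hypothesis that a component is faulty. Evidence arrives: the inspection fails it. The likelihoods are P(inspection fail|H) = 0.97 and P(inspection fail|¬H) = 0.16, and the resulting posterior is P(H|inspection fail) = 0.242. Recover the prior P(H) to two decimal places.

Bayes' rule in odds form gives O(H|E) = O(H)·[P(E|H)/P(E|¬H)], hence O(H) = O(H|E)/LR.
Posterior odds = 0.242/(1−0.242) = 0.3193. LR = 0.97/0.16 = 6.0625.
Prior odds = 0.3193/6.0625 = 0.0527, so P(H) = 0.0527/(1+0.0527) ≈ 0.05.

P(H) = 0.05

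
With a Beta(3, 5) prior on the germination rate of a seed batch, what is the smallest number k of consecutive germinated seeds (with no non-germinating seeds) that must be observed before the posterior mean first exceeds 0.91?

k = 48

After k germinated seeds and 0 non-germinating seeds the posterior is Beta(3+k, 5), with mean (3+k)/(3+5+k).
Set (3+k)/(8+k) > 0.91 and solve: k > (0.91·8 − 3)/(1 − 0.91) = 47.556.
The smallest integer exceeding 47.556 is 48, and checking k=48: (51)/(56) = 0.9107 > 0.91.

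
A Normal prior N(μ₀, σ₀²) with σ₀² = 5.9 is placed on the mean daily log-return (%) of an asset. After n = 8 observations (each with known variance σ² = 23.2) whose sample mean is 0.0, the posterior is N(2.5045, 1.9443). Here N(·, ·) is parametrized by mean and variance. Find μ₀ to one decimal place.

The posterior mean is a precision-weighted average: μ_n = (τ₀μ₀ + τ_data·x̄)/(τ₀+τ_data), with τ₀=1/σ₀² and τ_data=n/σ².
Here τ₀ = 1/5.9 = 0.169492 and τ_data = 8/23.2 = 0.344828, so τ_n = 0.514320.
Rearranging for μ₀: μ₀ = (μ_n·τ_n − τ_data·x̄)/τ₀ = (2.5045·0.514320 − 0.344828·0.0) / 0.169492 = 1.288114/0.169492 ≈ 7.6.

μ₀ = 7.6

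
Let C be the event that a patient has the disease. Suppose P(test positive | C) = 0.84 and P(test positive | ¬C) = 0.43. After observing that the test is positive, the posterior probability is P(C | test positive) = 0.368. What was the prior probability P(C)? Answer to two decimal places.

P(C) = 0.23

In odds form, posterior odds = prior odds × likelihood ratio, so prior odds = posterior odds ÷ LR.
Posterior odds = 0.368/(1−0.368) = 0.5823. LR = 0.84/0.43 = 1.9535.
Prior odds = 0.5823/1.9535 = 0.2981, so P(C) = 0.2981/(1+0.2981) ≈ 0.23.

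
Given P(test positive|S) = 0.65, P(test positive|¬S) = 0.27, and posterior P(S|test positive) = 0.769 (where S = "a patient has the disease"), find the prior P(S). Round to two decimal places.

In odds form, posterior odds = prior odds × likelihood ratio, so prior odds = posterior odds ÷ LR.
Posterior odds = 0.769/(1−0.769) = 3.3290. LR = 0.65/0.27 = 2.4074.
Prior odds = 3.3290/2.4074 = 1.3828, so P(S) = 1.3828/(1+1.3828) ≈ 0.58.

P(S) = 0.58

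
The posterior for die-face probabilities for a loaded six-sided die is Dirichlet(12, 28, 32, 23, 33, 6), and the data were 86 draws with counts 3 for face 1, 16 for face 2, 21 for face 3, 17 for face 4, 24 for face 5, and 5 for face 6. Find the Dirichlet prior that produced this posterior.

Dirichlet(9, 12, 11, 6, 9, 1)

For a Dirichlet(α) prior with multinomial counts c, the posterior is Dirichlet(α + c) componentwise.
Subtract each count from the matching posterior parameter: 12−3=9, 28−16=12, 32−21=11, 23−17=6, 33−24=9, 6−5=1.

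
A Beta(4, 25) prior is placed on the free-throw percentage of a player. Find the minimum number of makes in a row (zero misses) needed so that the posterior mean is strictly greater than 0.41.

After k makes and 0 misses the posterior is Beta(4+k, 25), with mean (4+k)/(4+25+k).
Set (4+k)/(29+k) > 0.41 and solve: k > (0.41·29 − 4)/(1 − 0.41) = 13.373.
The smallest integer exceeding 13.373 is 14.

k = 14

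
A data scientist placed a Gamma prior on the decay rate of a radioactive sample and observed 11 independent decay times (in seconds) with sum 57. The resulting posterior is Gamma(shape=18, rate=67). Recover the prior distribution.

Gamma(shape=7, rate=10)

Gamma–exponential conjugacy: posterior shape = α + n, posterior rate = β + Σtᵢ.
So α = 18 − 11 = 7 and β = 67 − 57 = 10.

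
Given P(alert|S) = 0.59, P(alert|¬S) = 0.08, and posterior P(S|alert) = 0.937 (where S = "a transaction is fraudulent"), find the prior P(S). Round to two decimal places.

In odds form, posterior odds = prior odds × likelihood ratio, so prior odds = posterior odds ÷ LR.
Posterior odds = 0.937/(1−0.937) = 14.8730. LR = 0.59/0.08 = 7.3750.
Prior odds = 14.8730/7.3750 = 2.0167, so P(S) = 2.0167/(1+2.0167) ≈ 0.67.

P(S) = 0.67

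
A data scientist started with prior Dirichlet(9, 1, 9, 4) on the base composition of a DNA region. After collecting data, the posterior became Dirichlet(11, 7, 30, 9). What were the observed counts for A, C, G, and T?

counts (2, 6, 21, 5)

For a Dirichlet(α) prior with multinomial counts c, the posterior is Dirichlet(α + c) componentwise.
Counts are posterior − prior componentwise: 11−9=2, 7−1=6, 30−9=21, 9−4=5.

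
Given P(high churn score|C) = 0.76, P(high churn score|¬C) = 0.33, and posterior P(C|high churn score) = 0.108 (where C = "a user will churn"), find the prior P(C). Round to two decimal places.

P(C) = 0.05

Bayes' rule in odds form gives O(C|E) = O(C)·[P(E|C)/P(E|¬C)], hence O(C) = O(C|E)/LR.
Posterior odds = 0.108/(1−0.108) = 0.1211. LR = 0.76/0.33 = 2.3030.
Prior odds = 0.1211/2.3030 = 0.0526, so P(C) = 0.0526/(1+0.0526) ≈ 0.05.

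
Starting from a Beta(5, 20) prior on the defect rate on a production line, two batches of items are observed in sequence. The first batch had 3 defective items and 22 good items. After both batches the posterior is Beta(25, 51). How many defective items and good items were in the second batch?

Because Beta–binomial updating is additive in the counts, the combined data contributed (α_post−α_prior, β_post−β_prior) successes and failures.
Total across both batches: 25−5=20 defective items, 51−20=31 good items.
Subtract the first batch: 20−3=17 defective items and 31−22=9 good items.

17 defective items and 9 good items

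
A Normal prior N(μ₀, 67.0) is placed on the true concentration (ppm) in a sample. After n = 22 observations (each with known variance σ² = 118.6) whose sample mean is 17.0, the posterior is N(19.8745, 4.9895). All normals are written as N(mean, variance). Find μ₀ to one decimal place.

μ₀ = 55.6

The posterior mean is a precision-weighted average: μ_n = (τ₀μ₀ + τ_data·x̄)/(τ₀+τ_data), with τ₀=1/σ₀² and τ_data=n/σ².
Here τ₀ = 1/67.0 = 0.014925 and τ_data = 22/118.6 = 0.185497, so τ_n = 0.200422.
Rearranging for μ₀: μ₀ = (μ_n·τ_n − τ_data·x̄)/τ₀ = (19.8745·0.200422 − 0.185497·17.0) / 0.014925 = 0.829838/0.014925 ≈ 55.6.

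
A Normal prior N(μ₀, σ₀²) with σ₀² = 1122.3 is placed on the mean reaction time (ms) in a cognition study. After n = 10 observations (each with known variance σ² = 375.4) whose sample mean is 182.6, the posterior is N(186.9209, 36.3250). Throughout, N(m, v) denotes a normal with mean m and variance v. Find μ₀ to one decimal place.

The posterior mean is a precision-weighted average: μ_n = (τ₀μ₀ + τ_data·x̄)/(τ₀+τ_data), with τ₀=1/σ₀² and τ_data=n/σ².
Here τ₀ = 1/1122.3 = 0.000891 and τ_data = 10/375.4 = 0.026638, so τ_n = 0.027529.
Rearranging for μ₀: μ₀ = (μ_n·τ_n − τ_data·x̄)/τ₀ = (186.9209·0.027529 − 0.026638·182.6) / 0.000891 = 0.281647/0.000891 ≈ 316.1.

μ₀ = 316.1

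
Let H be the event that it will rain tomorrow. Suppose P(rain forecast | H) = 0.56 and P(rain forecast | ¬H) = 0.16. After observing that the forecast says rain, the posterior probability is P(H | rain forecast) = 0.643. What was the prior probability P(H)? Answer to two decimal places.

Bayes' rule in odds form gives O(H|E) = O(H)·[P(E|H)/P(E|¬H)], hence O(H) = O(H|E)/LR.
Posterior odds = 0.643/(1−0.643) = 1.8011. LR = 0.56/0.16 = 3.5000.
Prior odds = 1.8011/3.5000 = 0.5146, so P(H) = 0.5146/(1+0.5146) ≈ 0.34.

P(H) = 0.34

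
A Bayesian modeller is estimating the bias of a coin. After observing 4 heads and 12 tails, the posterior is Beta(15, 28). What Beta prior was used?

Beta(11, 16)

A Beta(a, b) prior with s successes and f failures in binomial data gives a Beta(a+s, b+f) posterior.
Subtract the data counts: 15−4=11, 28−12=16.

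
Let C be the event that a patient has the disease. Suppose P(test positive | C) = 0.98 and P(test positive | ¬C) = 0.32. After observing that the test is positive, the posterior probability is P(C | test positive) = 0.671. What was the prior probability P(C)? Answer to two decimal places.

In odds form, posterior odds = prior odds × likelihood ratio, so prior odds = posterior odds ÷ LR.
Posterior odds = 0.671/(1−0.671) = 2.0395. LR = 0.98/0.32 = 3.0625.
Prior odds = 2.0395/3.0625 = 0.6660, so P(C) = 0.6660/(1+0.6660) ≈ 0.40.

P(C) = 0.40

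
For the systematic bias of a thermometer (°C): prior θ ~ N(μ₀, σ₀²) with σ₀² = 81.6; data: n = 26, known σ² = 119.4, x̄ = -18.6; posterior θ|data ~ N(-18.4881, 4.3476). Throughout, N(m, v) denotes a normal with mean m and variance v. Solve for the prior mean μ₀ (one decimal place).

With known observation variance, the Normal–Normal posterior has precision τ_n = τ₀ + n/σ² and mean μ_n = (τ₀μ₀ + (n/σ²)x̄)/τ_n.
Here τ₀ = 1/81.6 = 0.012255 and τ_data = 26/119.4 = 0.217755, so τ_n = 0.230010.
Rearranging for μ₀: μ₀ = (μ_n·τ_n − τ_data·x̄)/τ₀ = (-18.4881·0.230010 − 0.217755·-18.6) / 0.012255 = -0.202205/0.012255 ≈ -16.5.

μ₀ = -16.5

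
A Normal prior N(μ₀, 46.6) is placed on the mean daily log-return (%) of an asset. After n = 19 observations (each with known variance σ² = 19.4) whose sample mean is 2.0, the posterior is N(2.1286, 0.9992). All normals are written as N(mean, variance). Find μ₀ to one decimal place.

μ₀ = 8.0

The posterior mean is a precision-weighted average: μ_n = (τ₀μ₀ + τ_data·x̄)/(τ₀+τ_data), with τ₀=1/σ₀² and τ_data=n/σ².
Here τ₀ = 1/46.6 = 0.021459 and τ_data = 19/19.4 = 0.979381, so τ_n = 1.000840.
Rearranging for μ₀: μ₀ = (μ_n·τ_n − τ_data·x̄)/τ₀ = (2.1286·1.000840 − 0.979381·2.0) / 0.021459 = 0.171626/0.021459 ≈ 8.0.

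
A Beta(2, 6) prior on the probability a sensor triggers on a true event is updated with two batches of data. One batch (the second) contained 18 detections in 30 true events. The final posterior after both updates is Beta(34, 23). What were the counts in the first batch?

14 detections and 5 misses

Because Beta–binomial updating is additive in the counts, the combined data contributed (α_post−α_prior, β_post−β_prior) successes and failures.
Total across both batches: 34−2=32 detections, 23−6=17 misses.
Subtract the second batch: 32−18=14 detections and 17−12=5 misses.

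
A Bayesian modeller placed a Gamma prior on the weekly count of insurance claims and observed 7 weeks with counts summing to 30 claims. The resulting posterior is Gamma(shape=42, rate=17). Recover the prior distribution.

Gamma(shape=12, rate=10)

Gamma–Poisson conjugacy: posterior shape = α + Σxᵢ, posterior rate = β + n.
So α = 42 − 30 = 12 and β = 17 − 7 = 10.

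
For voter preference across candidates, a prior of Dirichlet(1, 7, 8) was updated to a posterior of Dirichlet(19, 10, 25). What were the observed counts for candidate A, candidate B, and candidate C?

For a Dirichlet(α) prior with multinomial counts c, the posterior is Dirichlet(α + c) componentwise.
Counts are posterior − prior componentwise: 19−1=18, 10−7=3, 25−8=17.

counts (18, 3, 17)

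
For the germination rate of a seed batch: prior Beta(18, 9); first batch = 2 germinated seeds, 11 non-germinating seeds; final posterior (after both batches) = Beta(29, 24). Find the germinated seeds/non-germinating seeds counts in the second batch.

9 germinated seeds and 4 non-germinating seeds

Sequential conjugate updates are equivalent to a single update on the pooled data, so total successes = posterior α − prior α and total failures = posterior β − prior β.
Total across both batches: 29−18=11 germinated seeds, 24−9=15 non-germinating seeds.
Subtract the first batch: 11−2=9 germinated seeds and 15−11=4 non-germinating seeds.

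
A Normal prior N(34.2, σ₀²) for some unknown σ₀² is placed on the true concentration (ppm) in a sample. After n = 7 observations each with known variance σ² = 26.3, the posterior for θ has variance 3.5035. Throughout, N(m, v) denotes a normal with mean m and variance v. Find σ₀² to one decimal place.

For the Normal–Normal model with known σ², precisions add: τ_n = τ₀ + n/σ².
So 1/σ₀² = 1/3.5035 − 7/26.3 = 0.285429 − 0.266160 = 0.019269.
Hence σ₀² = 1/0.019269 ≈ 51.9.

σ₀² = 51.9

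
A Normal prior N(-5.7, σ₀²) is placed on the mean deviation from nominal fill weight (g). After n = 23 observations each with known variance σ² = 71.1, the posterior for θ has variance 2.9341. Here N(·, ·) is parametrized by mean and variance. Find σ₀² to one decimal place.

For the Normal–Normal model with known σ², precisions add: τ_n = τ₀ + n/σ².
So 1/σ₀² = 1/2.9341 − 23/71.1 = 0.340820 − 0.323488 = 0.017332.
Hence σ₀² = 1/0.017332 ≈ 57.7.

σ₀² = 57.7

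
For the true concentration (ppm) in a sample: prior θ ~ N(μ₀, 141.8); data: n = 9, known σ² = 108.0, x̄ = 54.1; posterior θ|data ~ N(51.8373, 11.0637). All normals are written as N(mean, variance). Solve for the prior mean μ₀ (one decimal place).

With known observation variance, the Normal–Normal posterior has precision τ_n = τ₀ + n/σ² and mean μ_n = (τ₀μ₀ + (n/σ²)x̄)/τ_n.
Here τ₀ = 1/141.8 = 0.007052 and τ_data = 9/108.0 = 0.083333, so τ_n = 0.090385.
Rearranging for μ₀: μ₀ = (μ_n·τ_n − τ_data·x̄)/τ₀ = (51.8373·0.090385 − 0.083333·54.1) / 0.007052 = 0.176999/0.007052 ≈ 25.1.

μ₀ = 25.1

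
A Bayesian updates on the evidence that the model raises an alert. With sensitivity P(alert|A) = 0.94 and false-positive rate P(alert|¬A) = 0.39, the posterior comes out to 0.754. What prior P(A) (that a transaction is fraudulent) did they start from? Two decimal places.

Bayes' rule in odds form gives O(A|E) = O(A)·[P(E|A)/P(E|¬A)], hence O(A) = O(A|E)/LR.
Posterior odds = 0.754/(1−0.754) = 3.0650. LR = 0.94/0.39 = 2.4103.
Prior odds = 3.0650/2.4103 = 1.2716, so P(A) = 1.2716/(1+1.2716) ≈ 0.56.

P(A) = 0.56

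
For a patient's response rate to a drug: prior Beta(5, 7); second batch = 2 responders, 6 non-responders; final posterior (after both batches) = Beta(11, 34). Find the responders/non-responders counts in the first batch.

4 responders and 21 non-responders

Sequential conjugate updates are equivalent to a single update on the pooled data, so total successes = posterior α − prior α and total failures = posterior β − prior β.
Total across both batches: 11−5=6 responders, 34−7=27 non-responders.
Subtract the second batch: 6−2=4 responders and 27−6=21 non-responders.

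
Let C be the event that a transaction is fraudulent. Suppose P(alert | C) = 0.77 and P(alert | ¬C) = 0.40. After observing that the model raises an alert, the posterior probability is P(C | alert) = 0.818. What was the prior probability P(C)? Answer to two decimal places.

P(C) = 0.70

Bayes' rule in odds form gives O(C|E) = O(C)·[P(E|C)/P(E|¬C)], hence O(C) = O(C|E)/LR.
Posterior odds = 0.818/(1−0.818) = 4.4945. LR = 0.77/0.40 = 1.9250.
Prior odds = 4.4945/1.9250 = 2.3348, so P(C) = 2.3348/(1+2.3348) ≈ 0.70.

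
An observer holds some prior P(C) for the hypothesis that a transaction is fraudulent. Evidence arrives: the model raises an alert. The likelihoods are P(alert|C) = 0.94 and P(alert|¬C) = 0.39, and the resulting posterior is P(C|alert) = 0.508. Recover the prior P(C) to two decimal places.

P(C) = 0.30

Bayes' rule in odds form gives O(C|E) = O(C)·[P(E|C)/P(E|¬C)], hence O(C) = O(C|E)/LR.
Posterior odds = 0.508/(1−0.508) = 1.0325. LR = 0.94/0.39 = 2.4103.
Prior odds = 1.0325/2.4103 = 0.4284, so P(C) = 0.4284/(1+0.4284) ≈ 0.30.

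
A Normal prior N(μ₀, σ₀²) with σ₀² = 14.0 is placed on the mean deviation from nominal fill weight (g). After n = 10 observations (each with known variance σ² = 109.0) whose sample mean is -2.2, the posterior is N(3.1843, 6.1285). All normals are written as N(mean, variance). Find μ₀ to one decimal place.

The posterior mean is a precision-weighted average: μ_n = (τ₀μ₀ + τ_data·x̄)/(τ₀+τ_data), with τ₀=1/σ₀² and τ_data=n/σ².
Here τ₀ = 1/14.0 = 0.071429 and τ_data = 10/109.0 = 0.091743, so τ_n = 0.163172.
Rearranging for μ₀: μ₀ = (μ_n·τ_n − τ_data·x̄)/τ₀ = (3.1843·0.163172 − 0.091743·-2.2) / 0.071429 = 0.721423/0.071429 ≈ 10.1.

μ₀ = 10.1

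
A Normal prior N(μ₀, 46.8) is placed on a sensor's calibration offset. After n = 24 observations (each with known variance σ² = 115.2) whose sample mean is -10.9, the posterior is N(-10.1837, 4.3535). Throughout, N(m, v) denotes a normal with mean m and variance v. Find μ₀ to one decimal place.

With known observation variance, the Normal–Normal posterior has precision τ_n = τ₀ + n/σ² and mean μ_n = (τ₀μ₀ + (n/σ²)x̄)/τ_n.
Here τ₀ = 1/46.8 = 0.021368 and τ_data = 24/115.2 = 0.208333, so τ_n = 0.229701.
Rearranging for μ₀: μ₀ = (μ_n·τ_n − τ_data·x̄)/τ₀ = (-10.1837·0.229701 − 0.208333·-10.9) / 0.021368 = -0.068376/0.021368 ≈ -3.2.

μ₀ = -3.2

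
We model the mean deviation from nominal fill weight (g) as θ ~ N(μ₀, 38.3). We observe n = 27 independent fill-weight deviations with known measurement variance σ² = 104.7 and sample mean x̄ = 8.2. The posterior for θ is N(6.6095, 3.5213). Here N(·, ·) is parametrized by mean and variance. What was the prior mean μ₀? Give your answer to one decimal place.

μ₀ = -9.1

The posterior mean is a precision-weighted average: μ_n = (τ₀μ₀ + τ_data·x̄)/(τ₀+τ_data), with τ₀=1/σ₀² and τ_data=n/σ².
Here τ₀ = 1/38.3 = 0.026110 and τ_data = 27/104.7 = 0.257880, so τ_n = 0.283990.
Rearranging for μ₀: μ₀ = (μ_n·τ_n − τ_data·x̄)/τ₀ = (6.6095·0.283990 − 0.257880·8.2) / 0.026110 = -0.237584/0.026110 ≈ -9.1.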